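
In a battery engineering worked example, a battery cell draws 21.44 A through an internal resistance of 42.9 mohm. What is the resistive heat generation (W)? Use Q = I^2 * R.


Convert: R = 42.9 mohm = 0.0429 ohm
Q = I^2 * R = 21.44^2 * 0.0429 = 19.72 W

19.72 W


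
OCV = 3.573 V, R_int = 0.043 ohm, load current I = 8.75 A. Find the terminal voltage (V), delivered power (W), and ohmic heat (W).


Step 1: V_terminal = OCV - I*R = 3.573 - 8.75 * 0.043 = 3.1968 V
Step 2: P_out = V_terminal * I = 3.1968 * 8.75 = 27.97 W
Step 3: Q = I^2 * R = 8.75^2 * 0.043 = 3.292 W

V=3.1968 V, P=27.97 W, Q=3.292 W


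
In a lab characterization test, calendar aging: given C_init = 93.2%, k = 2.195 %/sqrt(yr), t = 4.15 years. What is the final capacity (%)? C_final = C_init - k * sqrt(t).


sqrt(t) = sqrt(4.15) = 2.0372
C_final = 93.2 - 2.195 * 2.0372 = 88.73%

88.73%


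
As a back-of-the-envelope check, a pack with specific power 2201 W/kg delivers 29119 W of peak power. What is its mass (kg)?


m = P / SP = 29119 / 2201 = 13.23 kg

13.23 kg


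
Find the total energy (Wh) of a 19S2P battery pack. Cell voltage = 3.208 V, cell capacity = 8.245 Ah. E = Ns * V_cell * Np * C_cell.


E = Ns * Vcell * Np * Ccell = 19 * 3.208 * 2 * 8.245 = 1005 Wh

1005 Wh


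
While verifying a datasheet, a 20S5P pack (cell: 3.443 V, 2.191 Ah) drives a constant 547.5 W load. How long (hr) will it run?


Step 1: E_pack = Ns * V_cell * Np * C_cell = 20 * 3.443 * 5 * 2.191 = 754.36 Wh
Step 2: t = E_pack / P = 754.36 / 547.5 = 1.378 hr

1.378 hr


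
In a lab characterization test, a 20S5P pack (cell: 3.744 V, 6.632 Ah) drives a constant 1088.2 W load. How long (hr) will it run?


Step 1: E_pack = Ns * V_cell * Np * C_cell = 20 * 3.744 * 5 * 6.632 = 2483 Wh
Step 2: t = E_pack / P = 2483 / 1088.2 = 2.282 hr

2.282 hr


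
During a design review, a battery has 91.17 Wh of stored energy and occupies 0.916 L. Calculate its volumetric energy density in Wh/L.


ED = E / V = 91.17 / 0.916 = 99.53 Wh/L

99.53 Wh/L


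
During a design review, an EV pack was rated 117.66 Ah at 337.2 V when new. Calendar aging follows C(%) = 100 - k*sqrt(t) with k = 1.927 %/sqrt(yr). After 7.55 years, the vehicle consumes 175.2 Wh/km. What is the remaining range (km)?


Step 1: capacity retention = 100 - 1.927 * sqrt(7.55) = 100 - 1.927 * 2.7477 = 94.705%
Step 2: C_now = 117.66 * 94.705/100 = 111.43 Ah
Step 3: E_pack = V * C_now = 337.2 * 111.43 = 37574 Wh
Step 4: range = E_pack / consumption = 37574 / 175.2 = 214.5 km

214.5 km


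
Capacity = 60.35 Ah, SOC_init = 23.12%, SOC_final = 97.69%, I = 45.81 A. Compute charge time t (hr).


Step 1: dSOC = 97.69% - 23.12% = 74.57%
Step 2: delta_Ah = 60.35 * 74.57 / 100 = 45.003 Ah
Step 3: t = 45.003 / 45.81 = 0.9824 hr

0.9824 hr


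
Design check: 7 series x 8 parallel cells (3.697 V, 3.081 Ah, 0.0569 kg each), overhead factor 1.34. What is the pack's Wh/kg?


Step 1: V_pack = 7 * 3.697 = 25.879 V
Step 2: C_pack = 8 * 3.081 = 24.648 Ah
Step 3: E_pack = V_pack * C_pack = 25.879 * 24.648 = 637.87 Wh
Step 4: m_pack = 7 * 8 * 0.0569 * 1.34 = 4.2698 kg
Step 5: ED = E_pack / m_pack = 637.87 / 4.2698 = 149.4 Wh/kg

149.4 Wh/kg


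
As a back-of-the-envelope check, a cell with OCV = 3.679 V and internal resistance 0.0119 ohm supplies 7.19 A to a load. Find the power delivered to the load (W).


Step 1: V_terminal = OCV - I*R = 3.679 - 7.19 * 0.0119 = 3.5934 V
Step 2: P_out = V_terminal * I = 3.5934 * 7.19 = 25.84 W

25.84 W


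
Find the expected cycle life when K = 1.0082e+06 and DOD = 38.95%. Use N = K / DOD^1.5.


DOD^1.5 = 243.09
N = K / DOD^1.5 = 1.0082e+06 / 243.09 = 4147

4147 cycles


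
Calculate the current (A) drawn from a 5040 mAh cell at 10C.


Convert: capacity = 5040 mAh = 5.04 Ah
At 10C: I = 10 * 5.04 Ah = 50.4 A

50.4 A


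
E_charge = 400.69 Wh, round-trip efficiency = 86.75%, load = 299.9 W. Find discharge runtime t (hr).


Step 1: E_discharge = eta/100 * E_charge = 86.75/100 * 400.69 = 347.6 Wh
Step 2: t = E_discharge / P = 347.6 / 299.9 = 1.159 hr

1.159 hr


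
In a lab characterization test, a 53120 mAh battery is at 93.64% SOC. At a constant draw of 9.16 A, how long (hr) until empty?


Convert: C_total = 53120 mAh = 53.12 Ah
Step 1: remaining = SOC/100 * C_total = 93.64/100 * 53.12 = 49.742 Ah
Step 2: t = remaining / I = 49.742 / 9.16 = 5.430 hr

5.430 hr


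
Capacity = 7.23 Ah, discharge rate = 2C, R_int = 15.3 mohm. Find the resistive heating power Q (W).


Convert: R = 15.3 mohm = 0.0153 ohm
Step 1: I = C_rate * capacity = 2 * 7.23 = 14.46 A
Step 2: Q = I^2 * R = 14.46^2 * 0.0153 = 209.09 * 0.0153 = 3.199 W

3.199 W


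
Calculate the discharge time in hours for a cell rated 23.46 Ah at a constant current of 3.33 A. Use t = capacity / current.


t = capacity / current = 23.46 / 3.33 = 7.045 hr

7.045 hr


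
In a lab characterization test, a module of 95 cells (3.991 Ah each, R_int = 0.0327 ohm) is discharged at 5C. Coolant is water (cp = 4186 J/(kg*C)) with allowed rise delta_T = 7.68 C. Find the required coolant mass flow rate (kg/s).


Step 1: I = 5 * 3.991 = 19.955 A
Step 2: Q_cell = I^2 * R = 19.955^2 * 0.0327 = 13.021 W
Step 3: Q_total = 95 * 13.021 = 1237 W
Step 4: m_dot = Q_total / (cp * dT) = 1237 / (4186 * 7.68) = 0.03848 kg/s

0.03848 kg/s


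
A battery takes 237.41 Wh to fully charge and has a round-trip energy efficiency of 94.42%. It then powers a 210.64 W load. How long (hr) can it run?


Step 1: E_discharge = eta/100 * E_charge = 94.42/100 * 237.41 = 224.16 Wh
Step 2: t = E_discharge / P = 224.16 / 210.64 = 1.064 hr

1.064 hr


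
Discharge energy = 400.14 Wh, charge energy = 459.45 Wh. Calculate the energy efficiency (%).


eta_e = E_dis / E_chg * 100 = 400.14 / 459.45 * 100 = 87.09%

87.09%


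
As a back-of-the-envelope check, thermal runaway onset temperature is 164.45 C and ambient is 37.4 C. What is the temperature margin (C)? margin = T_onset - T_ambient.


Safety margin = 164.45 C - 37.4 C = 127.05 C

127.05 C


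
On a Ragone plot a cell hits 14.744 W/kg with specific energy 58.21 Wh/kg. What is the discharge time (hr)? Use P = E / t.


t = E / P = 58.21 / 14.744 = 3.948 hr

3.948 hr


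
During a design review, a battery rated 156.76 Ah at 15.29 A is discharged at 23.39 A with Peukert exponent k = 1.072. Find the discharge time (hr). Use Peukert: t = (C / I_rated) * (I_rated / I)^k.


t_rated = C / I_rated = 156.76 / 15.29 = 10.252 hr
(I_rated/I)^k = (0.6537)^1.072 = 0.63399
t = t_rated * (I_rated/I)^k = 10.252 * 0.63399 = 6.500 hr

6.500 hr


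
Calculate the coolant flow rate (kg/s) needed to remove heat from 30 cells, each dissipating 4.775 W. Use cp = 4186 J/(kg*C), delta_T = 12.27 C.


Q_total = 30 * 4.775 = 143.25 W
m_dot = Q_total / (cp * dT) = 143.25 / (4186 * 12.27) = 0.002789 kg/s

0.002789 kg/s


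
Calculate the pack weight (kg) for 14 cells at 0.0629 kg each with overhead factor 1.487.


Cell mass sum = 14 * 0.0629 = 0.8806 kg
With overhead 1.487: m_pack = 0.8806 * 1.487 = 1.309 kg

1.309 kg


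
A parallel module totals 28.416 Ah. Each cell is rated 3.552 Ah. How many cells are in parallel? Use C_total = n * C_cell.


n = C_total / C_cell = 28.416 / 3.552 = 8

8


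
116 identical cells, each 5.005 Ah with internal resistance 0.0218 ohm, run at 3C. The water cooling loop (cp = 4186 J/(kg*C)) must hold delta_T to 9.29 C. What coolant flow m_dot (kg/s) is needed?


Step 1: I = 3 * 5.005 = 15.015 A
Step 2: Q_cell = I^2 * R = 15.015^2 * 0.0218 = 4.9148 W
Step 3: Q_total = 116 * 4.9148 = 570.12 W
Step 4: m_dot = Q_total / (cp * dT) = 570.12 / (4186 * 9.29) = 0.01466 kg/s

0.01466 kg/s


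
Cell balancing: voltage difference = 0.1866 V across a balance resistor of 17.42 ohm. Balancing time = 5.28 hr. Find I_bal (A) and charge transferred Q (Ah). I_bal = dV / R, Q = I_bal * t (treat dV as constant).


I_bal = dV / R = 0.1866 / 17.42 = 0.010712 A
Q = I_bal * t = 0.010712 * 5.28 = 0.05656 Ah

I=0.010712 A, Q=0.05656 Ah


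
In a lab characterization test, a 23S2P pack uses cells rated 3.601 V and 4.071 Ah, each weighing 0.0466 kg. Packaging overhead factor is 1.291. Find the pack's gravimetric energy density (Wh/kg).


Step 1: V_pack = 23 * 3.601 = 82.823 V
Step 2: C_pack = 2 * 4.071 = 8.142 Ah
Step 3: E_pack = V_pack * C_pack = 82.823 * 8.142 = 674.34 Wh
Step 4: m_pack = 23 * 2 * 0.0466 * 1.291 = 2.7674 kg
Step 5: ED = E_pack / m_pack = 674.34 / 2.7674 = 243.7 Wh/kg

243.7 Wh/kg


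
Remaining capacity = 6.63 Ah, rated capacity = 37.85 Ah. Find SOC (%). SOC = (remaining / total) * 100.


SOC% = 6.63 / 37.85 * 100 = 17.52%

17.52%


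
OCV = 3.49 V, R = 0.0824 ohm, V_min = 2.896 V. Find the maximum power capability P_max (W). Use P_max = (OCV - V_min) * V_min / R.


P_max = (OCV - V_min) * V_min / R = (3.49 - 2.896) * 2.896 / 0.0824 = 0.594 * 2.896 / 0.0824 = 20.88 W

20.88 W


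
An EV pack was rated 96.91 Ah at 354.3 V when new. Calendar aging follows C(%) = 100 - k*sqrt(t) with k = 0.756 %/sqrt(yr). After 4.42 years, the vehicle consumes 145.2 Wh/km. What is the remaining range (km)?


Step 1: capacity retention = 100 - 0.756 * sqrt(4.42) = 100 - 0.756 * 2.1024 = 98.411%
Step 2: C_now = 96.91 * 98.411/100 = 95.37 Ah
Step 3: E_pack = V * C_now = 354.3 * 95.37 = 33790 Wh
Step 4: range = E_pack / consumption = 33790 / 145.2 = 232.7 km

232.7 km


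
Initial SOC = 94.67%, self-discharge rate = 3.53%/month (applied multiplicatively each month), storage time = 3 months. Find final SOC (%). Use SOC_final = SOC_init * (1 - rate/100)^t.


decay = (1 - 3.53/100)^3 = 0.89779
SOC_final = 94.67 * 0.89779 = 84.99%

84.99%


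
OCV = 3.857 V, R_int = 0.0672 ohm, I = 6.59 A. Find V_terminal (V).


IR drop = 6.59 * 0.0672 = 0.44285 V
V = 3.857 - 0.44285 = 3.414 V

3.414 V


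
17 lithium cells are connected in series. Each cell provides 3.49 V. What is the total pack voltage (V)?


With 17 cells in series at 3.49 V each, V_pack = 59.33 V

59.33 V


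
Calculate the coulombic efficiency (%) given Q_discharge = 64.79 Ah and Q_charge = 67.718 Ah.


Coulombic efficiency = 64.79/67.718 * 100% = 95.68%

95.68%


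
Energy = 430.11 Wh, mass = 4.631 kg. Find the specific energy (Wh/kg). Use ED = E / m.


Specific energy = 430.11 Wh / 4.631 kg = 92.88 Wh/kg

92.88 Wh/kg


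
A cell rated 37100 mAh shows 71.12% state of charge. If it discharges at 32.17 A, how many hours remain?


Convert: C_total = 37100 mAh = 37.1 Ah
Step 1: remaining = SOC/100 * C_total = 71.12/100 * 37.1 = 26.386 Ah
Step 2: t = remaining / I = 26.386 / 32.17 = 0.8202 hr

0.8202 hr


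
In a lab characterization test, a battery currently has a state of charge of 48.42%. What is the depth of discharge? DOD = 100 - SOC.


Complement of SOC: DOD = 100% - 48.42% = 51.58%

51.58%


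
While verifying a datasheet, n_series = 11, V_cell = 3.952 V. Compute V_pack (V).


V_pack = n * V_cell = 11 * 3.952 = 43.472 V

43.472 V


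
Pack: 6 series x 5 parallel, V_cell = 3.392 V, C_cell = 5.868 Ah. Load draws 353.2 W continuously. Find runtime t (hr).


Step 1: E_pack = Ns * V_cell * Np * C_cell = 6 * 3.392 * 5 * 5.868 = 597.13 Wh
Step 2: t = E_pack / P = 597.13 / 353.2 = 1.691 hr

1.691 hr


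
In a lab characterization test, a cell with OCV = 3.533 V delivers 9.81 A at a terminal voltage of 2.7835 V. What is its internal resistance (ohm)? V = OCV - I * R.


R = (OCV - V) / I = (3.533 - 2.7835) / 9.81 = 0.07640 ohm

0.07640 ohm


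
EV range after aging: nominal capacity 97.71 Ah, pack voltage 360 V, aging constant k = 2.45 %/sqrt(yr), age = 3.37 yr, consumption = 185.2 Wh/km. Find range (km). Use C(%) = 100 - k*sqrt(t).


Step 1: capacity retention = 100 - 2.45 * sqrt(3.37) = 100 - 2.45 * 1.8358 = 95.502%
Step 2: C_now = 97.71 * 95.502/100 = 93.315 Ah
Step 3: E_pack = V * C_now = 360 * 93.315 = 33593 Wh
Step 4: range = E_pack / consumption = 33593 / 185.2 = 181.4 km

181.4 km


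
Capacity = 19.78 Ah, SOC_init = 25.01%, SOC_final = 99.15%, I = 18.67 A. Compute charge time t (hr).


Step 1: dSOC = 99.15% - 25.01% = 74.14%
Step 2: delta_Ah = 19.78 * 74.14 / 100 = 14.665 Ah
Step 3: t = 14.665 / 18.67 = 0.7855 hr

0.7855 hr


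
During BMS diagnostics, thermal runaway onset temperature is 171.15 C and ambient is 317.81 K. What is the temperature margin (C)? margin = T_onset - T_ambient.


Convert: T_ambient = 317.81 K = 44.66 C
margin = 171.15 - 44.66 = 126.49 C

126.49 C


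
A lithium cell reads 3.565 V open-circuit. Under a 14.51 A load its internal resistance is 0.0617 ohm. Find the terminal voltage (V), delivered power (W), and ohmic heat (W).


Step 1: V_terminal = OCV - I*R = 3.565 - 14.51 * 0.0617 = 2.6697 V
Step 2: P_out = V_terminal * I = 2.6697 * 14.51 = 38.74 W
Step 3: Q = I^2 * R = 14.51^2 * 0.0617 = 12.99 W

V=2.6697 V, P=38.74 W, Q=12.99 W


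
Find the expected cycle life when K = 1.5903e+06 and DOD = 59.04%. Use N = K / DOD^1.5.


Step 1: DOD^1.5 = 59.04^1.5 = 453.65
Step 2: N = 1.5903e+06 / 453.65 = 3506 cycles

3506 cycles


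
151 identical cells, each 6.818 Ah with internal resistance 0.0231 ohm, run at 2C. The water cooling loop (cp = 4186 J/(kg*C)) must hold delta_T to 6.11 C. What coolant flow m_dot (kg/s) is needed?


Step 1: I = 2 * 6.818 = 13.636 A
Step 2: Q_cell = I^2 * R = 13.636^2 * 0.0231 = 4.2952 W
Step 3: Q_total = 151 * 4.2952 = 648.58 W
Step 4: m_dot = Q_total / (cp * dT) = 648.58 / (4186 * 6.11) = 0.02536 kg/s

0.02536 kg/s


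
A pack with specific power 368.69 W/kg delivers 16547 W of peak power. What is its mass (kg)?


m = P / SP = 16547 / 368.69 = 44.88 kg

44.88 kg


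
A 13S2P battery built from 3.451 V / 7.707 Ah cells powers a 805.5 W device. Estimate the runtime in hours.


Step 1: E_pack = Ns * V_cell * Np * C_cell = 13 * 3.451 * 2 * 7.707 = 691.52 Wh
Step 2: t = E_pack / P = 691.52 / 805.5 = 0.8585 hr

0.8585 hr


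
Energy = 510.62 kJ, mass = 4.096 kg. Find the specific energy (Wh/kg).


Convert: E = 510.62 kJ = 141.84 Wh
ED = E / m = 141.84 / 4.096 = 34.63 Wh/kg

34.63 Wh/kg


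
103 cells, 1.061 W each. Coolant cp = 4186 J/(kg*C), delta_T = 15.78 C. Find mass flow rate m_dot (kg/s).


Q_total = 103 * 1.061 = 109.28 W
m_dot = Q_total / (cp * dT) = 109.28 / (4186 * 15.78) = 0.001654 kg/s

0.001654 kg/s


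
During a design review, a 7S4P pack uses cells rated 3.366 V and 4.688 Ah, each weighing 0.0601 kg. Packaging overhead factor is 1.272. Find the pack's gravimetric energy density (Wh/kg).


Step 1: V_pack = 7 * 3.366 = 23.562 V
Step 2: C_pack = 4 * 4.688 = 18.752 Ah
Step 3: E_pack = V_pack * C_pack = 23.562 * 18.752 = 441.83 Wh
Step 4: m_pack = 7 * 4 * 0.0601 * 1.272 = 2.1405 kg
Step 5: ED = E_pack / m_pack = 441.83 / 2.1405 = 206.4 Wh/kg

206.4 Wh/kg


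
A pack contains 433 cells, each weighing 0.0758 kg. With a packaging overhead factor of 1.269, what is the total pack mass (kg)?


Cell mass sum = 433 * 0.0758 = 32.821 kg
With overhead 1.269: m_pack = 32.821 * 1.269 = 41.65 kg

41.65 kg


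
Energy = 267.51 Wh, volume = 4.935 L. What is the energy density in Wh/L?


ED = E / V = 267.51 / 4.935 = 54.21 Wh/L

54.21 Wh/L


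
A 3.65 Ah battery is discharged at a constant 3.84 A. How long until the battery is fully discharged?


Runtime = 3.65 Ah / 3.84 A = 0.9505 hr

0.9505 hr


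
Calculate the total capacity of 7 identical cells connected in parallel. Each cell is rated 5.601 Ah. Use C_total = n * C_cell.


C_total = 7 * 5.601 = 39.207 Ah

39.207 Ah


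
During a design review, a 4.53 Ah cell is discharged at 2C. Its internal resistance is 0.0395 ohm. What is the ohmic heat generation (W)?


Step 1: I = C_rate * capacity = 2 * 4.53 = 9.06 A
Step 2: Q = I^2 * R = 9.06^2 * 0.0395 = 82.084 * 0.0395 = 3.242 W

3.242 W


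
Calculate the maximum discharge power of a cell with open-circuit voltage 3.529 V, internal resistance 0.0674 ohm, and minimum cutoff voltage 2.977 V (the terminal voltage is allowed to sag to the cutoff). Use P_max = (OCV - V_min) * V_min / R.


dV = OCV - V_min = 0.552 V (so I_max = dV / R)
P_max = dV * V_min / R = 0.552 * 2.977 / 0.0674 = 24.38 W

24.38 W


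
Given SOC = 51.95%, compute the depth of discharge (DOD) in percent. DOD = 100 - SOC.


DOD = 100 - SOC = 100 - 51.95 = 48.05%

48.05%


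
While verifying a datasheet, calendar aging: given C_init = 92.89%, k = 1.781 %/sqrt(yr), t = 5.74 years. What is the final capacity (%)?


Step 1: sqrt(5.74 yr) = 2.3958
Step 2: drop = 1.781 * 2.3958 = 4.2669
Step 3: C_final = 92.89 - 4.2669 = 88.62%

88.62%


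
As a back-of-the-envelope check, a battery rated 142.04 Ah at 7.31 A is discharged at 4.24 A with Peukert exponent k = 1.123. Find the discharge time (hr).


t_rated = C / I_rated = 142.04 / 7.31 = 19.431 hr
(I_rated/I)^k = (1.7241)^1.123 = 1.8436
t = t_rated * (I_rated/I)^k = 19.431 * 1.8436 = 35.82 hr

35.82 hr


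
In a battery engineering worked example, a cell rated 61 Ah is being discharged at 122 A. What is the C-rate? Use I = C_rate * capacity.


Rearranging: C_rate = 122 / 61 = 2C

2C


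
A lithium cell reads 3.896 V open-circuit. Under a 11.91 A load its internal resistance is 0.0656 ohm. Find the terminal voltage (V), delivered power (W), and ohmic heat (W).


Step 1: V_terminal = OCV - I*R = 3.896 - 11.91 * 0.0656 = 3.1147 V
Step 2: P_out = V_terminal * I = 3.1147 * 11.91 = 37.10 W
Step 3: Q = I^2 * R = 11.91^2 * 0.0656 = 9.305 W

V=3.1147 V, P=37.10 W, Q=9.305 W


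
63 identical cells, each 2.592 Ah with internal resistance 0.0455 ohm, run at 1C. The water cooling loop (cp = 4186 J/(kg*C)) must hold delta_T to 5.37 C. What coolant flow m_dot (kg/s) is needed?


Step 1: I = 1 * 2.592 = 2.592 A
Step 2: Q_cell = I^2 * R = 2.592^2 * 0.0455 = 0.30569 W
Step 3: Q_total = 63 * 0.30569 = 19.258 W
Step 4: m_dot = Q_total / (cp * dT) = 19.258 / (4186 * 5.37) = 8.567e-04 kg/s

8.567e-04 kg/s


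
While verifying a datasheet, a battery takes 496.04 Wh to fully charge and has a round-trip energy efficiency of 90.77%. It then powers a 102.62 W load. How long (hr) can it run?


Step 1: E_discharge = eta/100 * E_charge = 90.77/100 * 496.04 = 450.26 Wh
Step 2: t = E_discharge / P = 450.26 / 102.62 = 4.388 hr

4.388 hr


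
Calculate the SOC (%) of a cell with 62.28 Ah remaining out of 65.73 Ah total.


SOC = (remaining / total) * 100 = (62.28 / 65.73) * 100 = 94.75%

94.75%


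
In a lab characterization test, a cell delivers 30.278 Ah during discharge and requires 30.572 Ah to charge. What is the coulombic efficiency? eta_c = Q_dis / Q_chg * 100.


eta_c = Q_dis / Q_chg * 100 = 30.278 / 30.572 * 100 = 99.04%

99.04%


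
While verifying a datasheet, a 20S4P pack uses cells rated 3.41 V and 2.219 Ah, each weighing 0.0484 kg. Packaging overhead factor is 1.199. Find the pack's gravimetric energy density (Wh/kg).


Step 1: V_pack = 20 * 3.41 = 68.2 V
Step 2: C_pack = 4 * 2.219 = 8.876 Ah
Step 3: E_pack = V_pack * C_pack = 68.2 * 8.876 = 605.34 Wh
Step 4: m_pack = 20 * 4 * 0.0484 * 1.199 = 4.6425 kg
Step 5: ED = E_pack / m_pack = 605.34 / 4.6425 = 130.4 Wh/kg

130.4 Wh/kg


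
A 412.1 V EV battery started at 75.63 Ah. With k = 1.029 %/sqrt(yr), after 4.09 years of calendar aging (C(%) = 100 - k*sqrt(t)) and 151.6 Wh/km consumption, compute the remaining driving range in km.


Step 1: capacity retention = 100 - 1.029 * sqrt(4.09) = 100 - 1.029 * 2.0224 = 97.919%
Step 2: C_now = 75.63 * 97.919/100 = 74.056 Ah
Step 3: E_pack = V * C_now = 412.1 * 74.056 = 30518 Wh
Step 4: range = E_pack / consumption = 30518 / 151.6 = 201.3 km

201.3 km


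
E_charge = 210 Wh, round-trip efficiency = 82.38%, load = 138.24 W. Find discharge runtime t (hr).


Step 1: E_discharge = eta/100 * E_charge = 82.38/100 * 210 = 173 Wh
Step 2: t = E_discharge / P = 173 / 138.24 = 1.251 hr

1.251 hr


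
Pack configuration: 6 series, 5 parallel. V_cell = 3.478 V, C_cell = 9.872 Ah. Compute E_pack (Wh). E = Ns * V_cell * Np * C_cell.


V_pack = 6 * 3.478 = 20.868 V
C_pack = 5 * 9.872 = 49.36 Ah
E = V_pack * C_pack = 20.868 * 49.36 = 1030 Wh

1030 Wh


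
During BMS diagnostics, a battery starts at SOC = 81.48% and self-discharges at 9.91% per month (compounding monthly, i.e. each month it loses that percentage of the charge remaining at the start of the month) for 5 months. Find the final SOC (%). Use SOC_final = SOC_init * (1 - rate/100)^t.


Monthly retention factor = 1 - 9.91/100 = 0.9009
Over 5 months: factor^5 = 0.59345
SOC_final = 81.48 * 0.59345 = 48.35%

48.35%


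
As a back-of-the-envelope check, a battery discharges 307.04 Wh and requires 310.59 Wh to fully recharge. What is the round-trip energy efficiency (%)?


Round-trip efficiency = 307.04/310.59 * 100% = 98.86%

98.86%


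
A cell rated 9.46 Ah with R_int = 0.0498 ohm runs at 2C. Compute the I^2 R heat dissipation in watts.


Step 1: I = C_rate * capacity = 2 * 9.46 = 18.92 A
Step 2: Q = I^2 * R = 18.92^2 * 0.0498 = 357.97 * 0.0498 = 17.83 W

17.83 W


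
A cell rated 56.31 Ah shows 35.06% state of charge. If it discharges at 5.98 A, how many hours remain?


Step 1: remaining = SOC/100 * C_total = 35.06/100 * 56.31 = 19.742 Ah
Step 2: t = remaining / I = 19.742 / 5.98 = 3.301 hr

3.301 hr


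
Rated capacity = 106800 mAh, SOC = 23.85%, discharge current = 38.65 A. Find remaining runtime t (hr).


Convert: C_total = 106800 mAh = 106.8 Ah
Step 1: remaining = SOC/100 * C_total = 23.85/100 * 106.8 = 25.472 Ah
Step 2: t = remaining / I = 25.472 / 38.65 = 0.6590 hr

0.6590 hr


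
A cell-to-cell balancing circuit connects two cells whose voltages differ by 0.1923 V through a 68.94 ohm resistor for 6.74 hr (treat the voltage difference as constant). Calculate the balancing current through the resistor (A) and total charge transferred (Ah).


I_bal = dV / R = 0.1923 / 68.94 = 0.0027894 A
Q = I_bal * t = 0.0027894 * 6.74 = 0.01880 Ah

I=0.0027894 A, Q=0.01880 Ah


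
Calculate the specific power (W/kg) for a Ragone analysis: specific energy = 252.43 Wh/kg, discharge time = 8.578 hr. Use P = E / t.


P_specific = E / t = 252.43 / 8.578 = 29.43 W/kg

29.43 W/kg


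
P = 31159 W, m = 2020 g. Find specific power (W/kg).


Convert: m = 2020 g = 2.02 kg
SP = P / m = 31159 / 2.02 = 15430 W/kg

15430 W/kg


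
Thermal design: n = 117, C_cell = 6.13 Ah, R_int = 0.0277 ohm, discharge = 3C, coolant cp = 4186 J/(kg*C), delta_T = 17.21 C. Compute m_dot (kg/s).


Step 1: I = 3 * 6.13 = 18.39 A
Step 2: Q_cell = I^2 * R = 18.39^2 * 0.0277 = 9.3679 W
Step 3: Q_total = 117 * 9.3679 = 1096 W
Step 4: m_dot = Q_total / (cp * dT) = 1096 / (4186 * 17.21) = 0.01521 kg/s

0.01521 kg/s


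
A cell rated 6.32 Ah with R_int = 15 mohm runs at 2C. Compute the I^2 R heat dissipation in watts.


Convert: R = 15 mohm = 0.015 ohm
Step 1: I = C_rate * capacity = 2 * 6.32 = 12.64 A
Step 2: Q = I^2 * R = 12.64^2 * 0.015 = 159.77 * 0.015 = 2.397 W

2.397 W


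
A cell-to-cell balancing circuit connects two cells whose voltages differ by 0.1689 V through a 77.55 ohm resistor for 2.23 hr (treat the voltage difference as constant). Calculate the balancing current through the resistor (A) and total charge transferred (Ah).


I_bal = dV / R = 0.1689 / 77.55 = 0.0021779 A
Q = I_bal * t = 0.0021779 * 2.23 = 0.004857 Ah

I=0.0021779 A, Q=0.004857 Ah


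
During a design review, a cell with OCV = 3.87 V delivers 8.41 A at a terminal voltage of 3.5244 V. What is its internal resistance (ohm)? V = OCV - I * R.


R = (OCV - V) / I = (3.87 - 3.5244) / 8.41 = 0.04109 ohm

0.04109 ohm


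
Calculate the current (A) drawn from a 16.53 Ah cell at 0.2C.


I = C_rate * capacity = 0.2 * 16.53 = 3.306 A

3.306 A


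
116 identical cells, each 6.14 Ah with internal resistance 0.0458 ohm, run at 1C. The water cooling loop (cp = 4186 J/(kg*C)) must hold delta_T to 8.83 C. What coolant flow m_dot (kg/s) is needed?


Step 1: I = 1 * 6.14 = 6.14 A
Step 2: Q_cell = I^2 * R = 6.14^2 * 0.0458 = 1.7266 W
Step 3: Q_total = 116 * 1.7266 = 200.29 W
Step 4: m_dot = Q_total / (cp * dT) = 200.29 / (4186 * 8.83) = 0.005419 kg/s

0.005419 kg/s


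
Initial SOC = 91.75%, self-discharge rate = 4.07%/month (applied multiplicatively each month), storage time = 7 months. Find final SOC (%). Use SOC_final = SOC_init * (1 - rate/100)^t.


Monthly retention factor = 1 - 4.07/100 = 0.9593
Over 7 months: factor^7 = 0.74762
SOC_final = 91.75 * 0.74762 = 68.59%

68.59%


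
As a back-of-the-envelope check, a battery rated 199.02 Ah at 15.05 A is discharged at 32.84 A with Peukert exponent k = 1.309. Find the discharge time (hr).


Step 1: t_rated = C / I_rated = 199.02 / 15.05 = 13.224 hr
Step 2: ratio = 15.05 / 32.84 = 0.45828
Step 3: ratio^k = 0.45828^1.309 = 0.3601
Step 4: t = t_rated * ratio^k = 13.224 * 0.3601 = 4.762 hr

4.762 hr


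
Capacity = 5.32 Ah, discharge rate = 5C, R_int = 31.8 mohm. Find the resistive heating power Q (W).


Convert: R = 31.8 mohm = 0.0318 ohm
Step 1: I = C_rate * capacity = 5 * 5.32 = 26.6 A
Step 2: Q = I^2 * R = 26.6^2 * 0.0318 = 707.56 * 0.0318 = 22.50 W

22.50 W


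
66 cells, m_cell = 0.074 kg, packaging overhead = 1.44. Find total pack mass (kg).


Cell mass sum = 66 * 0.074 = 4.884 kg
With overhead 1.44: m_pack = 4.884 * 1.44 = 7.033 kg

7.033 kg


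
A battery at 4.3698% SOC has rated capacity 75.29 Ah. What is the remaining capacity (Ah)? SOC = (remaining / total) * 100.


remaining = SOC / 100 * total = 4.3698 / 100 * 75.29 = 3.290 Ah

3.290 Ah


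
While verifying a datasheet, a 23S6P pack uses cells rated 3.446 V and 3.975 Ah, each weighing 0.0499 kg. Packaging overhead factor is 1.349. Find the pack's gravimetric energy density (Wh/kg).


Step 1: V_pack = 23 * 3.446 = 79.258 V
Step 2: C_pack = 6 * 3.975 = 23.85 Ah
Step 3: E_pack = V_pack * C_pack = 79.258 * 23.85 = 1890.3 Wh
Step 4: m_pack = 23 * 6 * 0.0499 * 1.349 = 9.2895 kg
Step 5: ED = E_pack / m_pack = 1890.3 / 9.2895 = 203.5 Wh/kg

203.5 Wh/kg


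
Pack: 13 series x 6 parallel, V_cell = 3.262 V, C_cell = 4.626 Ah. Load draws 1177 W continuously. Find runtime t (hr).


Step 1: E_pack = Ns * V_cell * Np * C_cell = 13 * 3.262 * 6 * 4.626 = 1177 Wh
Step 2: t = E_pack / P = 1177 / 1177 = 1.000 hr

1.000 hr


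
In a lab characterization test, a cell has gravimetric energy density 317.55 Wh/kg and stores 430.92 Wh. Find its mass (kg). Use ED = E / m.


m = E / ED = 430.92 / 317.55 = 1.357 kg

1.357 kg


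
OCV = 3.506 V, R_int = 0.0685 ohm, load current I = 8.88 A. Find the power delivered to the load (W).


Step 1: V_terminal = OCV - I*R = 3.506 - 8.88 * 0.0685 = 2.8977 V
Step 2: P_out = V_terminal * I = 2.8977 * 8.88 = 25.73 W

25.73 W


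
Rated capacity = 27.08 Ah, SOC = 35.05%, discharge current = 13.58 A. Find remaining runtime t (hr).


Step 1: remaining = SOC/100 * C_total = 35.05/100 * 27.08 = 9.4915 Ah
Step 2: t = remaining / I = 9.4915 / 13.58 = 0.6989 hr

0.6989 hr


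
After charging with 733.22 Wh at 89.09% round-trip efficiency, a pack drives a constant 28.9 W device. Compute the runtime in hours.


Step 1: E_discharge = eta/100 * E_charge = 89.09/100 * 733.22 = 653.23 Wh
Step 2: t = E_discharge / P = 653.23 / 28.9 = 22.60 hr

22.60 hr


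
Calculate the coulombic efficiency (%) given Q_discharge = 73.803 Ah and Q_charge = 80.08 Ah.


Coulombic efficiency = 73.803/80.08 * 100% = 92.16%

92.16%


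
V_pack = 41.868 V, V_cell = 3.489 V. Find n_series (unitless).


n = V_pack / V_cell = 41.868 / 3.489 = 12

12


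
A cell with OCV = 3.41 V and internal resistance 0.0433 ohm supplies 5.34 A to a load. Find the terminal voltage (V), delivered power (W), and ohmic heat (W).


Step 1: V_terminal = OCV - I*R = 3.41 - 5.34 * 0.0433 = 3.1788 V
Step 2: P_out = V_terminal * I = 3.1788 * 5.34 = 16.97 W
Step 3: Q = I^2 * R = 5.34^2 * 0.0433 = 1.235 W

V=3.1788 V, P=16.97 W, Q=1.235 W


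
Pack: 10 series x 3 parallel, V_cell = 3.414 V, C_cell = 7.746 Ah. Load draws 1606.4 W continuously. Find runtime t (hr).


Step 1: E_pack = Ns * V_cell * Np * C_cell = 10 * 3.414 * 3 * 7.746 = 793.35 Wh
Step 2: t = E_pack / P = 793.35 / 1606.4 = 0.4939 hr

0.4939 hr


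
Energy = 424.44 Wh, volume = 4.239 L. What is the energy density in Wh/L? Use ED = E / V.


ED = E / V = 424.44 / 4.239 = 100.1 Wh/L

100.1 Wh/L


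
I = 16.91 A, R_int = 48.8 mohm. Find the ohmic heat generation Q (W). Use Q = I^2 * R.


Convert: R = 48.8 mohm = 0.0488 ohm
I^2 = 285.95
Q = 285.95 * 0.0488 = 13.95 W

13.95 W


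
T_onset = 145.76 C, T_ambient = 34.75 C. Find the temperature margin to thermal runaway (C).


margin = T_onset - T_ambient = 145.76 - 34.75 = 111.01 C

111.01 C


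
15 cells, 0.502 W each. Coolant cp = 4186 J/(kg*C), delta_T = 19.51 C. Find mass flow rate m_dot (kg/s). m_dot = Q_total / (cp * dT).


Q_total = 15 * 0.502 = 7.53 W
m_dot = Q_total / (cp * dT) = 7.53 / (4186 * 19.51) = 9.220e-05 kg/s

9.220e-05 kg/s


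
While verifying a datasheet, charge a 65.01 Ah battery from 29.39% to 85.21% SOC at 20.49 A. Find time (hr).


Step 1: dSOC = 85.21% - 29.39% = 55.82%
Step 2: delta_Ah = 65.01 * 55.82 / 100 = 36.289 Ah
Step 3: t = 36.289 / 20.49 = 1.771 hr

1.771 hr


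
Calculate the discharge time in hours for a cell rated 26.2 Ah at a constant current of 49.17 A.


Runtime = 26.2 Ah / 49.17 A = 0.5328 hr

0.5328 hr


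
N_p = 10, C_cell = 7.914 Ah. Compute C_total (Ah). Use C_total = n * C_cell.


C_total = 10 * 7.914 = 79.14 Ah

79.14 Ah


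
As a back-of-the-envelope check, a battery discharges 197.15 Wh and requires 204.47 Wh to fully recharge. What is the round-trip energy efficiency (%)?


eta_e = E_dis / E_chg * 100 = 197.15 / 204.47 * 100 = 96.42%

96.42%


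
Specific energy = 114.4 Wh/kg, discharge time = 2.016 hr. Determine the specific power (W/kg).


Specific power = 114.4 Wh/kg / 2.016 hr = 56.75 W/kg

56.75 W/kg


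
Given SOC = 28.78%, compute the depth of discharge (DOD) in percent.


DOD = 100 - SOC = 100 - 28.78 = 71.22%

71.22%


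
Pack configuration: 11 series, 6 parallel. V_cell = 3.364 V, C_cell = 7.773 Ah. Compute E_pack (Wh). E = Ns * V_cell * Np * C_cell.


E = Ns * Vcell * Np * Ccell = 11 * 3.364 * 6 * 7.773 = 1726 Wh

1726 Wh


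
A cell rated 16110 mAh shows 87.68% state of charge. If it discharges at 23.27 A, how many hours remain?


Convert: C_total = 16110 mAh = 16.11 Ah
Step 1: remaining = SOC/100 * C_total = 87.68/100 * 16.11 = 14.125 Ah
Step 2: t = remaining / I = 14.125 / 23.27 = 0.6070 hr

0.6070 hr


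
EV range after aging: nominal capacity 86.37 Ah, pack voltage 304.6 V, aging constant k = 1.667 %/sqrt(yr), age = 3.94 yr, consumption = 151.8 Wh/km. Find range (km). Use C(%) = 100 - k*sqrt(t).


Step 1: capacity retention = 100 - 1.667 * sqrt(3.94) = 100 - 1.667 * 1.9849 = 96.691%
Step 2: C_now = 86.37 * 96.691/100 = 83.512 Ah
Step 3: E_pack = V * C_now = 304.6 * 83.512 = 25438 Wh
Step 4: range = E_pack / consumption = 25438 / 151.8 = 167.6 km

167.6 km


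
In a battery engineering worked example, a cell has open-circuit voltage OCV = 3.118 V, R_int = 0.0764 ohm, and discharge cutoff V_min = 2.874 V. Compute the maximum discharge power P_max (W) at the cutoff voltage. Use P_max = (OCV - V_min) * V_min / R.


dV = OCV - V_min = 0.244 V (so I_max = dV / R)
P_max = dV * V_min / R = 0.244 * 2.874 / 0.0764 = 9.179 W

9.179 W


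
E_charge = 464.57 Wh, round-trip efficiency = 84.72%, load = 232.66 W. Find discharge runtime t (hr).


Step 1: E_discharge = eta/100 * E_charge = 84.72/100 * 464.57 = 393.58 Wh
Step 2: t = E_discharge / P = 393.58 / 232.66 = 1.692 hr

1.692 hr


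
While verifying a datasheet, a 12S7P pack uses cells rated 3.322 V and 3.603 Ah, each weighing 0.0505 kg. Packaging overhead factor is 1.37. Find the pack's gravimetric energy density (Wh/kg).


Step 1: V_pack = 12 * 3.322 = 39.864 V
Step 2: C_pack = 7 * 3.603 = 25.221 Ah
Step 3: E_pack = V_pack * C_pack = 39.864 * 25.221 = 1005.4 Wh
Step 4: m_pack = 12 * 7 * 0.0505 * 1.37 = 5.8115 kg
Step 5: ED = E_pack / m_pack = 1005.4 / 5.8115 = 173.0 Wh/kg

173.0 Wh/kg


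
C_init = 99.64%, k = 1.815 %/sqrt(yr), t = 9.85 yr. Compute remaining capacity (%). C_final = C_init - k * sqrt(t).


sqrt(t) = sqrt(9.85) = 3.1385
C_final = 99.64 - 1.815 * 3.1385 = 93.94%

93.94%


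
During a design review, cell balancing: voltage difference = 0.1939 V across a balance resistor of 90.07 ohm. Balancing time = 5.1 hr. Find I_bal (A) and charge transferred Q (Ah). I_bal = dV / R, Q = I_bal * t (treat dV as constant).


First, Ohm's law: I_bal = 0.1939 V / 90.07 ohm = 0.0021528 A
Then Q = I * t = 0.0021528 A * 5.1 hr = 0.01098 Ah

I=0.0021528 A, Q=0.01098 Ah


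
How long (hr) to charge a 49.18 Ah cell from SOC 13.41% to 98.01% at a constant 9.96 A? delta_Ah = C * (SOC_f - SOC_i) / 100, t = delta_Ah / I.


delta_Ah = 49.18 * (98.01 - 13.41) / 100 = 41.606 Ah
t = delta_Ah / I = 41.606 / 9.96 = 4.177 hr

4.177 hr


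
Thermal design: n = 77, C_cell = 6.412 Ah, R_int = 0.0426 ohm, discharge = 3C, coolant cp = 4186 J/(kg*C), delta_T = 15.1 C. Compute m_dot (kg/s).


Step 1: I = 3 * 6.412 = 19.236 A
Step 2: Q_cell = I^2 * R = 19.236^2 * 0.0426 = 15.763 W
Step 3: Q_total = 77 * 15.763 = 1213.8 W
Step 4: m_dot = Q_total / (cp * dT) = 1213.8 / (4186 * 15.1) = 0.01920 kg/s

0.01920 kg/s


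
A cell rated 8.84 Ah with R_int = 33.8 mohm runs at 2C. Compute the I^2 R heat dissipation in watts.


Convert: R = 33.8 mohm = 0.0338 ohm
Step 1: I = C_rate * capacity = 2 * 8.84 = 17.68 A
Step 2: Q = I^2 * R = 17.68^2 * 0.0338 = 312.58 * 0.0338 = 10.57 W

10.57 W


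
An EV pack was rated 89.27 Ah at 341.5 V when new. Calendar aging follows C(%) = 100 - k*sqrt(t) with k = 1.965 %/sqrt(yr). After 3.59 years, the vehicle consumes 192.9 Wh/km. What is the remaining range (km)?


Step 1: capacity retention = 100 - 1.965 * sqrt(3.59) = 100 - 1.965 * 1.8947 = 96.277%
Step 2: C_now = 89.27 * 96.277/100 = 85.946 Ah
Step 3: E_pack = V * C_now = 341.5 * 85.946 = 29351 Wh
Step 4: range = E_pack / consumption = 29351 / 192.9 = 152.2 km

152.2 km


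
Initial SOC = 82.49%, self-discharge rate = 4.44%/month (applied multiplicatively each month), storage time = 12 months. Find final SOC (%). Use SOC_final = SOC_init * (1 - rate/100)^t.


Monthly retention factor = 1 - 4.44/100 = 0.9556
Over 12 months: factor^12 = 0.57985
SOC_final = 82.49 * 0.57985 = 47.83%

47.83%


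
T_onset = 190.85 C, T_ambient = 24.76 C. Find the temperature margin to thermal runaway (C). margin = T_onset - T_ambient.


margin = T_onset - T_ambient = 190.85 - 24.76 = 166.09 C

166.09 C


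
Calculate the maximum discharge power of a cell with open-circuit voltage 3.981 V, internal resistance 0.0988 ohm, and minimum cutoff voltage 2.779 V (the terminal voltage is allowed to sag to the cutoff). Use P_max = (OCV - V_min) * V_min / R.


dV = OCV - V_min = 1.202 V (so I_max = dV / R)
P_max = dV * V_min / R = 1.202 * 2.779 / 0.0988 = 33.81 W

33.81 W


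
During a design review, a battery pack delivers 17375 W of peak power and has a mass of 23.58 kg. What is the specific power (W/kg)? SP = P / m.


SP = P / m = 17375 / 23.58 = 736.9 W/kg

736.9 W/kg


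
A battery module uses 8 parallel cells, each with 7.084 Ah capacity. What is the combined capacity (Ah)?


Parallel capacities add: 8 * 7.084 Ah = 56.672 Ah

56.672 Ah


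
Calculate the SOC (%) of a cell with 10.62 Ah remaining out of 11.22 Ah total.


SOC = (remaining / total) * 100 = (10.62 / 11.22) * 100 = 94.65%

94.65%


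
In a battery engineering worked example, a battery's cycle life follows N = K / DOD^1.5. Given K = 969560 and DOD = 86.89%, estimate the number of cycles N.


DOD^1.5 = 809.94
N = K / DOD^1.5 = 969560 / 809.94 = 1197

1197 cycles


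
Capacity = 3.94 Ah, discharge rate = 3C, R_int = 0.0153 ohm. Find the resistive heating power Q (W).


Step 1: I = C_rate * capacity = 3 * 3.94 = 11.82 A
Step 2: Q = I^2 * R = 11.82^2 * 0.0153 = 139.71 * 0.0153 = 2.138 W

2.138 W


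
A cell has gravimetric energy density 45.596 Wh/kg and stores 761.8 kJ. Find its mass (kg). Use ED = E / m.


Convert: E = 761.8 kJ = 211.61 Wh
m = E / ED = 211.61 / 45.596 = 4.641 kg

4.641 kg


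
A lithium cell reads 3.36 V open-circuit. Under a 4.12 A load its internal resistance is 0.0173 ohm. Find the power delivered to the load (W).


Step 1: V_terminal = OCV - I*R = 3.36 - 4.12 * 0.0173 = 3.2887 V
Step 2: P_out = V_terminal * I = 3.2887 * 4.12 = 13.55 W

13.55 W


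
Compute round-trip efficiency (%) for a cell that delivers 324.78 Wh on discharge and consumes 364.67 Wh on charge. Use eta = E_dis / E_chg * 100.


Round-trip efficiency = 324.78/364.67 * 100% = 89.06%

89.06%


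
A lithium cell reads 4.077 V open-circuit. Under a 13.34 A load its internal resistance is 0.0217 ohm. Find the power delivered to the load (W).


Step 1: V_terminal = OCV - I*R = 4.077 - 13.34 * 0.0217 = 3.7875 V
Step 2: P_out = V_terminal * I = 3.7875 * 13.34 = 50.53 W

50.53 W


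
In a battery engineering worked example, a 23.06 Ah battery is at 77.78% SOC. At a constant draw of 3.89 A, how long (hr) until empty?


Step 1: remaining = SOC/100 * C_total = 77.78/100 * 23.06 = 17.936 Ah
Step 2: t = remaining / I = 17.936 / 3.89 = 4.611 hr

4.611 hr


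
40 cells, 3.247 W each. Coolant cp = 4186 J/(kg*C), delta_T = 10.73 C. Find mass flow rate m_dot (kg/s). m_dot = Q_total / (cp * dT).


Step 1: Total heat Q = 40 * 3.247 W = 129.88 W
Step 2: denom = cp * dT = 4186 * 10.73 = 44916
Step 3: m_dot = 129.88 / 44916 = 0.002892 kg/s

0.002892 kg/s


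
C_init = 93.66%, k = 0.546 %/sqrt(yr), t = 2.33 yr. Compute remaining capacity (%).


sqrt(t) = sqrt(2.33) = 1.5264
C_final = 93.66 - 0.546 * 1.5264 = 92.83%

92.83%


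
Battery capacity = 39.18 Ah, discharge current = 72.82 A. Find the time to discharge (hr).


t = capacity / current = 39.18 / 72.82 = 0.5380 hr

0.5380 hr


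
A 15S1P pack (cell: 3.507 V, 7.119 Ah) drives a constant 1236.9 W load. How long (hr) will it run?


Step 1: E_pack = Ns * V_cell * Np * C_cell = 15 * 3.507 * 1 * 7.119 = 374.49 Wh
Step 2: t = E_pack / P = 374.49 / 1236.9 = 0.3028 hr

0.3028 hr


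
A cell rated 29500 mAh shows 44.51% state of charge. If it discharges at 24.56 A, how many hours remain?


Convert: C_total = 29500 mAh = 29.5 Ah
Step 1: remaining = SOC/100 * C_total = 44.51/100 * 29.5 = 13.13 Ah
Step 2: t = remaining / I = 13.13 / 24.56 = 0.5346 hr

0.5346 hr


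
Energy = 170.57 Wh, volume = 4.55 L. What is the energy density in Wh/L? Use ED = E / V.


ED = E / V = 170.57 / 4.55 = 37.49 Wh/L

37.49 Wh/L


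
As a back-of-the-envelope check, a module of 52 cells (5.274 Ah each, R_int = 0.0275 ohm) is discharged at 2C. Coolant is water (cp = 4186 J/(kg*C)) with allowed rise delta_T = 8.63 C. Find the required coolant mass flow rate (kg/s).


Step 1: I = 2 * 5.274 = 10.548 A
Step 2: Q_cell = I^2 * R = 10.548^2 * 0.0275 = 3.0597 W
Step 3: Q_total = 52 * 3.0597 = 159.1 W
Step 4: m_dot = Q_total / (cp * dT) = 159.1 / (4186 * 8.63) = 0.004404 kg/s

0.004404 kg/s


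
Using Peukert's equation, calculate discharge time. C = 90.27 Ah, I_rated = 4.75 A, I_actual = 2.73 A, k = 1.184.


t_rated = C / I_rated = 90.27 / 4.75 = 19.004 hr
(I_rated/I)^k = (1.7399)^1.184 = 1.9266
t = t_rated * (I_rated/I)^k = 19.004 * 1.9266 = 36.61 hr

36.61 hr


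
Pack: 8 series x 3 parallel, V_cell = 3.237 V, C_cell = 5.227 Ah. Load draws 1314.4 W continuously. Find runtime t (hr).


Step 1: E_pack = Ns * V_cell * Np * C_cell = 8 * 3.237 * 3 * 5.227 = 406.08 Wh
Step 2: t = E_pack / P = 406.08 / 1314.4 = 0.3089 hr

0.3089 hr


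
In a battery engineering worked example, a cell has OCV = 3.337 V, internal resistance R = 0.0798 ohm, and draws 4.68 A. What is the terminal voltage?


V = OCV - I*R = 3.337 - 4.68 * 0.0798 = 2.964 V

2.964 V
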